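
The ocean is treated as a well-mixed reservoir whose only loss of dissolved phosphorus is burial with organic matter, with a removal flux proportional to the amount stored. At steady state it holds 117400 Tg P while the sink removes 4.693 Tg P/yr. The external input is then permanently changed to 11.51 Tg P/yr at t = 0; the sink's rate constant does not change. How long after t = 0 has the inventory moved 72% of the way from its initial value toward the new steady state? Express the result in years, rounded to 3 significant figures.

τ = M₀/F₀ = 117400/4.693 = 25020 yr.
The remaining gap fraction is e^(−t/τ); 72% covered ⇒ e^(−t/τ) = 0.280.
t = −τ ln(0.280) = 25020 × 1.273 = 31840 yr.

31800 yr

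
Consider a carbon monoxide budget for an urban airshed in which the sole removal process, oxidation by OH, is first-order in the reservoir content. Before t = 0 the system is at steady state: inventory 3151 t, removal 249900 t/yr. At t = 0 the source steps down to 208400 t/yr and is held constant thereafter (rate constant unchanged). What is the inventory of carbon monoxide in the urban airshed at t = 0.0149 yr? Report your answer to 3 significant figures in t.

The sink rate constant is k = F₀/M₀ = 249900/3151 = 79.31 yr⁻¹.
Solving dM/dt = F₁ − kM with M(0) = M₀ gives M(t) = F₁/k + (M₀ − F₁/k)·e^(−kt).
F₁/k = 208400/79.31 = 2627.7 t; kt = 79.31 × 0.0149 = 1.182, e^(−kt) = 0.3068.
M(0.0149) = 2627.7 + (3151 − 2627.7) × 0.3068 = 2627.7 + 160.5 = 2788.2 t.

2790 t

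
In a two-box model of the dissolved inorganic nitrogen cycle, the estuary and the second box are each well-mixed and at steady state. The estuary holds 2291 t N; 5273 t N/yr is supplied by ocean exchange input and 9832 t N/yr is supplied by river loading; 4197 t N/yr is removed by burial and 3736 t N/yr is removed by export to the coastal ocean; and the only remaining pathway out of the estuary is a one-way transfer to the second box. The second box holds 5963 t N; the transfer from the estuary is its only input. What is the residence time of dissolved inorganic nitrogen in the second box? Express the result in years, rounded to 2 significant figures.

Balance the estuary: ΣF_in = 5273 + 9832 = 15105 t N/yr.
Transfer to the second box = ΣF_in − (4197 + 3736) = 7172.0 t N/yr.
At steady state the output of the second box equals its input, 7172.0 t N/yr.
τ = M / F = 5963 / 7172.0 = 0.8314 yr.

0.83 yr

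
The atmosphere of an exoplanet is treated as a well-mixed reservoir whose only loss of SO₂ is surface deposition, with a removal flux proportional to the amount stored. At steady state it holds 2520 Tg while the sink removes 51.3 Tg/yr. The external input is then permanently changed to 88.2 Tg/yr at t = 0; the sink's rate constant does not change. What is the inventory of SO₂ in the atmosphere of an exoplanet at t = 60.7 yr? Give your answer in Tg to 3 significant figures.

Residence time τ = M₀/F₀ = 49.12 yr. The eventual steady state is M_∞ = M₀·(F₁/F₀) = 2520 × 88.2/51.3 = 4332.6 Tg.
The anomaly ΔM(t) = M(t) − M_∞ decays as ΔM₀·e^(−t/τ) with ΔM₀ = 2520 − 4332.6 = −1813 Tg.
At t = 60.7 yr, e^(−t/τ) = e^(−1.236) = 0.2906, so ΔM = −526.8 Tg and M = 4332.6 − 526.8 = 3805.8 Tg.

3810 Tg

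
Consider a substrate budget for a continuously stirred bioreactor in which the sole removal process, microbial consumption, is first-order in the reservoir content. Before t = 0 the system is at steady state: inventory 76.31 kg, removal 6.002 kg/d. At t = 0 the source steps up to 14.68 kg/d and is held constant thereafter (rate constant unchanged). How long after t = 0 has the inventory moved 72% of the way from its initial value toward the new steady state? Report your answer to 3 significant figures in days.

τ = M₀/F₀ = 76.31/6.002 = 12.71 d.
The remaining gap fraction is e^(−t/τ); 72% covered ⇒ e^(−t/τ) = 0.280.
t = −τ ln(0.280) = 12.71 × 1.273 = 16.18 d.

16.2 d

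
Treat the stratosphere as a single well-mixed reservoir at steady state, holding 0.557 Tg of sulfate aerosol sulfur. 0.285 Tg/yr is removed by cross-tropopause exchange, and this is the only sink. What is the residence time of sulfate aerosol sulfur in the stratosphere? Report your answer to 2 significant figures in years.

2.0 yr

τ = M / F = 0.557 / 0.285 = 1.954 yr.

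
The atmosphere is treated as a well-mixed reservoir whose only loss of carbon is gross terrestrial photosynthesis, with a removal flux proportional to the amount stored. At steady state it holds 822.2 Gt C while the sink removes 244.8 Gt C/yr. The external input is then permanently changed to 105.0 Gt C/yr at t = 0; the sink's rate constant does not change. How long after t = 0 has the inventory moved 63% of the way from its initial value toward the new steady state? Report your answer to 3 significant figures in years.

3.34 yr

τ = M₀/F₀ = 822.2/244.8 = 3.359 yr.
The remaining gap fraction is e^(−t/τ); 63% covered ⇒ e^(−t/τ) = 0.370.
t = −τ ln(0.370) = 3.359 × 0.9943 = 3.339 yr.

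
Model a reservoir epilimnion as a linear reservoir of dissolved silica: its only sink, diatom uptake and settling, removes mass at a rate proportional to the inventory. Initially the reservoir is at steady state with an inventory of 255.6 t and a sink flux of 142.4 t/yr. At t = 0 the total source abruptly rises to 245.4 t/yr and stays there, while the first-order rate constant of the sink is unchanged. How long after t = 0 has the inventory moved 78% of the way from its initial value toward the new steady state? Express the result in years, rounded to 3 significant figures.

τ = M₀/F₀ = 255.6/142.4 = 1.795 yr.
The remaining gap fraction is e^(−t/τ); 78% covered ⇒ e^(−t/τ) = 0.220.
t = −τ ln(0.220) = 1.795 × 1.514 = 2.718 yr.

2.72 yr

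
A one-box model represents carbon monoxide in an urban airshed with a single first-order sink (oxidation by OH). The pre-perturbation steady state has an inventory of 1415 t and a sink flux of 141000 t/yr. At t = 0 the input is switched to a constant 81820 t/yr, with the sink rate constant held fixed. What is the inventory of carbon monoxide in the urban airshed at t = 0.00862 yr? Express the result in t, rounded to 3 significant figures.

1070 t

Residence time τ = M₀/F₀ = 0.01004 yr. The eventual steady state is M_∞ = M₀·(F₁/F₀) = 1415 × 81820/141000 = 821.10 t.
The anomaly ΔM(t) = M(t) − M_∞ decays as ΔM₀·e^(−t/τ) with ΔM₀ = 1415 − 821.10 = 593.9 t.
At t = 0.00862 yr, e^(−t/τ) = e^(−0.8590) = 0.4236, so ΔM = 251.6 t and M = 821.10 + 251.6 = 1072.7 t.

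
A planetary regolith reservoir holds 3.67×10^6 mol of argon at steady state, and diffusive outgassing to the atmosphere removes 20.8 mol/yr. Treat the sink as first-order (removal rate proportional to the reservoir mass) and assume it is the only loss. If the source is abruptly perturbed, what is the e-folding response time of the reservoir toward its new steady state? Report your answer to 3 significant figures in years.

176000 yr

For a linear reservoir the response time equals the residence time τ = M/F.
τ = 3.67×10^6 / 20.8 = 176400 yr.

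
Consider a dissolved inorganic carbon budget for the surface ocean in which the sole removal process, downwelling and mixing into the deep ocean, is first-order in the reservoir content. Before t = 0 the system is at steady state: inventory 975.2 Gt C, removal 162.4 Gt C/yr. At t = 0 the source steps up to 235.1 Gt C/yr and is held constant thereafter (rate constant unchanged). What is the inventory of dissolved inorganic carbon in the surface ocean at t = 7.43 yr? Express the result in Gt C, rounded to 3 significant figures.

The sink rate constant is k = F₀/M₀ = 162.4/975.2 = 0.1665 yr⁻¹.
Solving dM/dt = F₁ − kM with M(0) = M₀ gives M(t) = F₁/k + (M₀ − F₁/k)·e^(−kt).
F₁/k = 235.1/0.1665 = 1411.8 Gt C; kt = 0.1665 × 7.43 = 1.237, e^(−kt) = 0.2902.
M(7.43) = 1411.8 + (975.2 − 1411.8) × 0.2902 = 1411.8 − 126.7 = 1285.1 Gt C.

1290 Gt C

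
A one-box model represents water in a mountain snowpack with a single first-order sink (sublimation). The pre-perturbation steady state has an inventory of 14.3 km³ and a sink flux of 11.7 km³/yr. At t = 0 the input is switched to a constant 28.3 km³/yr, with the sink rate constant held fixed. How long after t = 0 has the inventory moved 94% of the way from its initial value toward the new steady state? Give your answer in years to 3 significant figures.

τ = M₀/F₀ = 14.3/11.7 = 1.222 yr.
The remaining gap fraction is e^(−t/τ); 94% covered ⇒ e^(−t/τ) = 0.0600.
t = −τ ln(0.0600) = 1.222 × 2.813 = 3.439 yr.

3.44 yr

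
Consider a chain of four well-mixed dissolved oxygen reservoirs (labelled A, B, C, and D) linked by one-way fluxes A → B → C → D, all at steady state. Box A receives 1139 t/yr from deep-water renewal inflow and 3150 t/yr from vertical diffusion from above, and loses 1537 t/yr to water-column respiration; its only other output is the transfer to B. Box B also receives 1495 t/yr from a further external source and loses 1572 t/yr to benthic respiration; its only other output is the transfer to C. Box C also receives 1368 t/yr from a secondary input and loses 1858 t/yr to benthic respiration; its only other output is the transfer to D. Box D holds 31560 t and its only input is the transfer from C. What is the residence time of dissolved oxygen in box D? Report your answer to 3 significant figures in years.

Box A: F(A→B) = (1139 + 3150) − 1537 = 2752.0 t/yr.
Box B: F(B→C) = (2752.0 + 1495) − 1572 = 2675.0 t/yr.
Box C: F(C→D) = (2675.0 + 1368) − 1858 = 2185.0 t/yr.
Box D throughput = its input = 2185.0 t/yr; τ = 31560 / 2185.0 = 14.44 yr.

14.4 yr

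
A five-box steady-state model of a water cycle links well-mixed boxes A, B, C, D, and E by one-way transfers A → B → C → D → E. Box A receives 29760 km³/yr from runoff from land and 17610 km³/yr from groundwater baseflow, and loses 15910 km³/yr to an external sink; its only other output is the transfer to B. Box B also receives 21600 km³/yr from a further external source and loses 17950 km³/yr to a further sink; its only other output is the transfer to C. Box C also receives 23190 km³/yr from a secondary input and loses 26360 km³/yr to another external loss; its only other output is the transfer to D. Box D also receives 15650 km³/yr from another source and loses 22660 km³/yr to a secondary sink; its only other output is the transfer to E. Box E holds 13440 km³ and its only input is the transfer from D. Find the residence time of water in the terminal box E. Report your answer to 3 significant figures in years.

0.539 yr

Box A: F(A→B) = (29760 + 17610) − 15910 = 31460 km³/yr.
Box B: F(B→C) = (31460 + 21600) − 17950 = 35110 km³/yr.
Box C: F(C→D) = (35110 + 23190) − 26360 = 31940 km³/yr.
Box D: F(D→E) = (31940 + 15650) − 22660 = 24930 km³/yr.
Box E throughput = its input = 24930 km³/yr; τ = 13440 / 24930 = 0.5391 yr.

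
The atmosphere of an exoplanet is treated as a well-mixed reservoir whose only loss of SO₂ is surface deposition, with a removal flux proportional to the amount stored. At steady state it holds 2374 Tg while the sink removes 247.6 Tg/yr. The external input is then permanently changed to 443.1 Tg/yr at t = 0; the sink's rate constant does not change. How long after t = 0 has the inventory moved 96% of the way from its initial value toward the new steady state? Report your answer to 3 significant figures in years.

τ = M₀/F₀ = 2374/247.6 = 9.588 yr.
The remaining gap fraction is e^(−t/τ); 96% covered ⇒ e^(−t/τ) = 0.0400.
t = −τ ln(0.0400) = 9.588 × 3.219 = 30.86 yr.

30.9 yr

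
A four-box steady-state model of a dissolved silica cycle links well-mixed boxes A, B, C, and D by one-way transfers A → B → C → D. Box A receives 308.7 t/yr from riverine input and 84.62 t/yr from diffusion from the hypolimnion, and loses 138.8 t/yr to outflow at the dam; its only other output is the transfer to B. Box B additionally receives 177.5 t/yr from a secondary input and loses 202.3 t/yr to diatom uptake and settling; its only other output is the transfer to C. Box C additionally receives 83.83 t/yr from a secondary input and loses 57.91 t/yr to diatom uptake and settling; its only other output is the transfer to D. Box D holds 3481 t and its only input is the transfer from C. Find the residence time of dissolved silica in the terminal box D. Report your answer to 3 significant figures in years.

Box A: F(A→B) = (308.7 + 84.62) − 138.8 = 254.52 t/yr.
Box B: F(B→C) = (254.52 + 177.5) − 202.3 = 229.72 t/yr.
Box C: F(C→D) = (229.72 + 83.83) − 57.91 = 255.64 t/yr.
Box D throughput = its input = 255.64 t/yr; τ = 3481 / 255.64 = 13.62 yr.

13.6 yr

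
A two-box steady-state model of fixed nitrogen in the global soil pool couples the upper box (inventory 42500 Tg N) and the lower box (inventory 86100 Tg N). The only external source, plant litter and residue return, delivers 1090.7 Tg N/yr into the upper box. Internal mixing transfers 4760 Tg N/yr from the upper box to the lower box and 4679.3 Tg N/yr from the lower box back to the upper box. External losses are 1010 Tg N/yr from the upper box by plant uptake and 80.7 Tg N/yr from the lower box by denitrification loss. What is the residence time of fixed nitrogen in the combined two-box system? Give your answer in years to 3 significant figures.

118 yr

For the system as a whole, the A↔B exchange is internal and contributes nothing to the throughput; only the external sinks remove mass.
M_total = 42500 + 86100 = 128600 Tg N.
ΣF_external_out = 1010 + 80.7 = 1090.7 Tg N/yr.
τ = M_total / ΣF_ext = 128600 / 1090.7 = 117.9 yr.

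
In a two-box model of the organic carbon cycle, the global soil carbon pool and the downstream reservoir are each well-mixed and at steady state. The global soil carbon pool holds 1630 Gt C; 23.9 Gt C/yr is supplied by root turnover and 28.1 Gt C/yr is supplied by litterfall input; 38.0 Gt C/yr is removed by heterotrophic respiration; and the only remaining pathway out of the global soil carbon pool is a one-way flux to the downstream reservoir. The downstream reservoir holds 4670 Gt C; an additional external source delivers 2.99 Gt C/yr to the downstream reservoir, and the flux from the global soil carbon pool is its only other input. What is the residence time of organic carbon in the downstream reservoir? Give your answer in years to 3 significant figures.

Balance the global soil carbon pool: ΣF_in = 23.9 + 28.1 = 52.000 Gt C/yr.
Flux to the downstream reservoir = ΣF_in − (38.0) = 14.000 Gt C/yr.
Total input to the downstream reservoir = 14.000 + 2.99 = 16.990 Gt C/yr; at steady state this equals its total output.
τ = M / F = 4670 / 16.990 = 274.9 yr.

275 yr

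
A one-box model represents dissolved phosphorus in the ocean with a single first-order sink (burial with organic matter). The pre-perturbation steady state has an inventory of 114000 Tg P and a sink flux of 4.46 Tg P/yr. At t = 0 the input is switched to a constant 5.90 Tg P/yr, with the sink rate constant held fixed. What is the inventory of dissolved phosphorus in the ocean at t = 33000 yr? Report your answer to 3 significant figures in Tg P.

141000 Tg P

The sink rate constant is k = F₀/M₀ = 4.46/114000 = 3.912×10^-5 yr⁻¹.
Solving dM/dt = F₁ − kM with M(0) = M₀ gives M(t) = F₁/k + (M₀ − F₁/k)·e^(−kt).
F₁/k = 5.90/3.912×10^-5 = 150810 Tg P; kt = 3.912×10^-5 × 33000 = 1.291, e^(−kt) = 0.2750.
M(33000) = 150810 + (114000 − 150810) × 0.2750 = 150810 − 10120 = 140690 Tg P.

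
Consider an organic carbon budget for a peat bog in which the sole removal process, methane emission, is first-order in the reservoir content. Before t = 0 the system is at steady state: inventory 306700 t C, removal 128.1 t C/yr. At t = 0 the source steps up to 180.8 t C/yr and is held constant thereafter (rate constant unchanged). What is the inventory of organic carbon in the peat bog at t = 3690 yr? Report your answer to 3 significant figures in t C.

τ = M₀/F₀ = 306700/128.1 = 2394 yr; rate constant k = 1/τ.
New steady state M_∞ = F₁/k = F₁·τ = 180.8 × 2394 = 432880 t C.
M(t) = M_∞ + (M₀ − M_∞)·e^(−t/τ); t/τ = 3690/2394 = 1.541, so e^(−t/τ) = 0.2141.
M(t) = 432880 − 126200 × 0.2141 = 405860 t C.

406000 t C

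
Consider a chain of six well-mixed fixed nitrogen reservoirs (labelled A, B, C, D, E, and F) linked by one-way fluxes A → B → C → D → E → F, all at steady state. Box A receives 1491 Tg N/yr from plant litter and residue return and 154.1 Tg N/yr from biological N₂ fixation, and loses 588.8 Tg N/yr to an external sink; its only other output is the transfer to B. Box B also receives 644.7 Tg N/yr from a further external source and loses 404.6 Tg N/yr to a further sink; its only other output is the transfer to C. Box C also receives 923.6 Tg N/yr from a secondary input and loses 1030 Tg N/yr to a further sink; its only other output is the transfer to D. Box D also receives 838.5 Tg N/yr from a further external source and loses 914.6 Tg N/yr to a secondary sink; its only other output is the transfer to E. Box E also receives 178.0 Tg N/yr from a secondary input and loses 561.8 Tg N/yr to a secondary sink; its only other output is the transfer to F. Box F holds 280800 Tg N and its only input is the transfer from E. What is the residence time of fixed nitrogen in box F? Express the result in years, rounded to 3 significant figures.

Box A: F(A→B) = (1491 + 154.1) − 588.8 = 1056.3 Tg N/yr.
Box B: F(B→C) = (1056.3 + 644.7) − 404.6 = 1296.4 Tg N/yr.
Box C: F(C→D) = (1296.4 + 923.6) − 1030 = 1190.0 Tg N/yr.
Box D: F(D→E) = (1190.0 + 838.5) − 914.6 = 1113.9 Tg N/yr.
Box E: F(E→F) = (1113.9 + 178.0) − 561.8 = 730.10 Tg N/yr.
Box F throughput = its input = 730.10 Tg N/yr; τ = 280800 / 730.10 = 384.6 yr.

385 yr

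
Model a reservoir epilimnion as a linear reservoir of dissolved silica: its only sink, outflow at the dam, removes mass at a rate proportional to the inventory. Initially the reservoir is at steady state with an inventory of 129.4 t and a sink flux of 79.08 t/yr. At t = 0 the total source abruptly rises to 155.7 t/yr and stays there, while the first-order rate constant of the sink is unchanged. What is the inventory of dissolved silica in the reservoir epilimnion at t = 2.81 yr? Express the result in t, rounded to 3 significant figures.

τ = M₀/F₀ = 129.4/79.08 = 1.636 yr; rate constant k = 1/τ.
New steady state M_∞ = F₁/k = F₁·τ = 155.7 × 1.636 = 254.77 t.
M(t) = M_∞ + (M₀ − M_∞)·e^(−t/τ); t/τ = 2.81/1.636 = 1.717, so e^(−t/τ) = 0.1796.
M(t) = 254.77 − 125.4 × 0.1796 = 232.26 t.

232 t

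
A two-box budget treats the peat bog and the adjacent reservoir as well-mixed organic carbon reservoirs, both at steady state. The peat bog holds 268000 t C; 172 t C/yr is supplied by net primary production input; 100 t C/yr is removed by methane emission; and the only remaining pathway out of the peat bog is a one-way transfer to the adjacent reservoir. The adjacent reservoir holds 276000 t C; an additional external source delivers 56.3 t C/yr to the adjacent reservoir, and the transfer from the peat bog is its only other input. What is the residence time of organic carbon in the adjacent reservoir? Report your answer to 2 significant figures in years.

Balance the peat bog: ΣF_in = 172.00 t C/yr.
Transfer to the adjacent reservoir = ΣF_in − (100) = 72.000 t C/yr.
Total input to the adjacent reservoir = 72.000 + 56.3 = 128.30 t C/yr; at steady state this equals its total output.
τ = M / F = 276000 / 128.30 = 2151 yr.

2200 yr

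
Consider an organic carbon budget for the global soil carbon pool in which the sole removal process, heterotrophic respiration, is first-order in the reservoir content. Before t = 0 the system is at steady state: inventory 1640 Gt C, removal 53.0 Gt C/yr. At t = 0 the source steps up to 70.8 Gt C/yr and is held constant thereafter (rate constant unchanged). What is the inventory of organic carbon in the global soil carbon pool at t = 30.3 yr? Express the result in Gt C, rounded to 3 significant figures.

1980 Gt C

τ = M₀/F₀ = 1640/53.0 = 30.94 yr; rate constant k = 1/τ.
New steady state M_∞ = F₁/k = F₁·τ = 70.8 × 30.94 = 2190.8 Gt C.
M(t) = M_∞ + (M₀ − M_∞)·e^(−t/τ); t/τ = 30.3/30.94 = 0.9792, so e^(−t/τ) = 0.3756.
M(t) = 2190.8 − 550.8 × 0.3756 = 1983.9 Gt C.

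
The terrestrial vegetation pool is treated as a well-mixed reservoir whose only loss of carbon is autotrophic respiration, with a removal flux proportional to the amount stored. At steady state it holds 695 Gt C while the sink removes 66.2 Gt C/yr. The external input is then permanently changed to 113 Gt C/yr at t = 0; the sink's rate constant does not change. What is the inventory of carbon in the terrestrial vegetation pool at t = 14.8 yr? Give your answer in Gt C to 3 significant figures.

1070 Gt C

The sink rate constant is k = F₀/M₀ = 66.2/695 = 0.09525 yr⁻¹.
Solving dM/dt = F₁ − kM with M(0) = M₀ gives M(t) = F₁/k + (M₀ − F₁/k)·e^(−kt).
F₁/k = 113/0.09525 = 1186.3 Gt C; kt = 0.09525 × 14.8 = 1.410, e^(−kt) = 0.2442.
M(14.8) = 1186.3 + (695 − 1186.3) × 0.2442 = 1186.3 − 120.0 = 1066.3 Gt C.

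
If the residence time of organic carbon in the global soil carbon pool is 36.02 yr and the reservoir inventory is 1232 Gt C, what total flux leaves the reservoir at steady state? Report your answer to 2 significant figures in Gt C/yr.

34 Gt C/yr

F = M / τ = 1232 / 36.02 = 34.20 Gt C/yr.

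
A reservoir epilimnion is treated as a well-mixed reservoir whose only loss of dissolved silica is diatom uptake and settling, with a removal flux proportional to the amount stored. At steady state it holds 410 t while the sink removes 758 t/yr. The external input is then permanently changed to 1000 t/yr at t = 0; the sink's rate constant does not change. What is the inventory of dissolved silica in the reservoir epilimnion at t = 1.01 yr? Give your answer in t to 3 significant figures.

521 t

Residence time τ = M₀/F₀ = 0.5409 yr. The eventual steady state is M_∞ = M₀·(F₁/F₀) = 410 × 1000/758 = 540.90 t.
The anomaly ΔM(t) = M(t) − M_∞ decays as ΔM₀·e^(−t/τ) with ΔM₀ = 410 − 540.90 = −130.9 t.
At t = 1.01 yr, e^(−t/τ) = e^(−1.867) = 0.1545, so ΔM = −20.23 t and M = 540.90 − 20.23 = 520.67 t.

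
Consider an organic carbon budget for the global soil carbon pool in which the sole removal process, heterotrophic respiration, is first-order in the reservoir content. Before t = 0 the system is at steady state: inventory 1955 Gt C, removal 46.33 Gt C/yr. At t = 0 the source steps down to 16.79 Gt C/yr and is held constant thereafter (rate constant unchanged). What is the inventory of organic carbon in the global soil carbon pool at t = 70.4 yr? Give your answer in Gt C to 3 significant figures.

944 Gt C

The sink rate constant is k = F₀/M₀ = 46.33/1955 = 0.02370 yr⁻¹.
Solving dM/dt = F₁ − kM with M(0) = M₀ gives M(t) = F₁/k + (M₀ − F₁/k)·e^(−kt).
F₁/k = 16.79/0.02370 = 708.49 Gt C; kt = 0.02370 × 70.4 = 1.668, e^(−kt) = 0.1886.
M(70.4) = 708.49 + (1955 − 708.49) × 0.1886 = 708.49 + 235.0 = 943.53 Gt C.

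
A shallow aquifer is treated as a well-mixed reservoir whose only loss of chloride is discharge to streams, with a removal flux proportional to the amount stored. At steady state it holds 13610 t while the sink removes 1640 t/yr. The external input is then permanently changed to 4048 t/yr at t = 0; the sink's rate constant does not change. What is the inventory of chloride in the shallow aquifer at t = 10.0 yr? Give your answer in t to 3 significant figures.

The sink rate constant is k = F₀/M₀ = 1640/13610 = 0.1205 yr⁻¹.
Solving dM/dt = F₁ − kM with M(0) = M₀ gives M(t) = F₁/k + (M₀ − F₁/k)·e^(−kt).
F₁/k = 4048/0.1205 = 33593 t; kt = 0.1205 × 10.0 = 1.205, e^(−kt) = 0.2997.
M(10.0) = 33593 + (13610 − 33593) × 0.2997 = 33593 − 5989 = 27605 t.

27600 t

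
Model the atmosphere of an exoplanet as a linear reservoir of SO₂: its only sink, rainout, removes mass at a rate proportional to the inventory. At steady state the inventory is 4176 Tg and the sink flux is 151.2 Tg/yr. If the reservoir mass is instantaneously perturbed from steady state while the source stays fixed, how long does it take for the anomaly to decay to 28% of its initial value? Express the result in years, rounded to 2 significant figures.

For a linear reservoir the anomaly decays as exp(−t/τ) with τ = M/F = 4176/151.2 = 27.62 yr.
exp(−t/τ) = 0.28 ⇒ t = −τ ln(0.28) = 27.62 × 1.273 = 35.16 yr.

35 yr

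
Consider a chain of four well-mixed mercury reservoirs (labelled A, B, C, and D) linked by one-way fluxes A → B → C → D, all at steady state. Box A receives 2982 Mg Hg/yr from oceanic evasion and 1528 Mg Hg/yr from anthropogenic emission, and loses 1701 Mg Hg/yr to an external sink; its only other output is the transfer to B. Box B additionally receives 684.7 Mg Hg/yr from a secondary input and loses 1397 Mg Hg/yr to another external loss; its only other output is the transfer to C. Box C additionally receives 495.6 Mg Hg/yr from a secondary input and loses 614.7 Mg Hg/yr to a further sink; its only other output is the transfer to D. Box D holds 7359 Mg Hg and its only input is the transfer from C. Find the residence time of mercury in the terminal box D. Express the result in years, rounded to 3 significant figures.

3.72 yr

Box A: F(A→B) = (2982 + 1528) − 1701 = 2809.0 Mg Hg/yr.
Box B: F(B→C) = (2809.0 + 684.7) − 1397 = 2096.7 Mg Hg/yr.
Box C: F(C→D) = (2096.7 + 495.6) − 614.7 = 1977.6 Mg Hg/yr.
Box D throughput = its input = 1977.6 Mg Hg/yr; τ = 7359 / 1977.6 = 3.721 yr.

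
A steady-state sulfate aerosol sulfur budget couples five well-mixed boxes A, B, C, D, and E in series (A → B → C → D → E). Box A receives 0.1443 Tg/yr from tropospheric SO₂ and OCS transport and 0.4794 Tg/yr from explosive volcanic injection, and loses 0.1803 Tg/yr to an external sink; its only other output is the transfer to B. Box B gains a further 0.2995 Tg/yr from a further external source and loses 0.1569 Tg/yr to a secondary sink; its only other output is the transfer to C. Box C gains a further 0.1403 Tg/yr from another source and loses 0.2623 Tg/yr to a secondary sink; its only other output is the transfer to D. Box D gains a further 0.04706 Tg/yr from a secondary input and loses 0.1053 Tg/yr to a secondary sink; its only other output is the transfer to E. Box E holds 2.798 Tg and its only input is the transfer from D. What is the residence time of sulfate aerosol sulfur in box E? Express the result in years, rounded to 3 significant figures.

Box A: F(A→B) = (0.1443 + 0.4794) − 0.1803 = 0.44340 Tg/yr.
Box B: F(B→C) = (0.44340 + 0.2995) − 0.1569 = 0.58600 Tg/yr.
Box C: F(C→D) = (0.58600 + 0.1403) − 0.2623 = 0.46400 Tg/yr.
Box D: F(D→E) = (0.46400 + 0.04706) − 0.1053 = 0.40576 Tg/yr.
Box E throughput = its input = 0.40576 Tg/yr; τ = 2.798 / 0.40576 = 6.896 yr.

6.90 yr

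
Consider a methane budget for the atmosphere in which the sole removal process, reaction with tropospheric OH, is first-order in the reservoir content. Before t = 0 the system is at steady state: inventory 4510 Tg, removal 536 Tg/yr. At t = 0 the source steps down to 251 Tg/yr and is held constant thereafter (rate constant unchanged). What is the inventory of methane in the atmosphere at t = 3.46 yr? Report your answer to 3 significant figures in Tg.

Residence time τ = M₀/F₀ = 8.414 yr. The eventual steady state is M_∞ = M₀·(F₁/F₀) = 4510 × 251/536 = 2112.0 Tg.
The anomaly ΔM(t) = M(t) − M_∞ decays as ΔM₀·e^(−t/τ) with ΔM₀ = 4510 − 2112.0 = 2398 Tg.
At t = 3.46 yr, e^(−t/τ) = e^(−0.4112) = 0.6628, so ΔM = 1590 Tg and M = 2112.0 + 1590 = 3701.5 Tg.

3700 Tg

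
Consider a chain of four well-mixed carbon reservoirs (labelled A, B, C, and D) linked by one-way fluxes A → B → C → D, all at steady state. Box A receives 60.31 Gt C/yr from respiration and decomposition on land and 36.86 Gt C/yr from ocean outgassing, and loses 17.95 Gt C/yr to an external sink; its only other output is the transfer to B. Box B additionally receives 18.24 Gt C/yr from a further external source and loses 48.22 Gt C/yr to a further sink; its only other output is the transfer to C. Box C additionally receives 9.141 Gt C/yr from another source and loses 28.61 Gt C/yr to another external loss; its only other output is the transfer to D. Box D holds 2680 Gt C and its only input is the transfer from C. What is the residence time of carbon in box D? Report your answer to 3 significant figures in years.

90.0 yr

Box A: F(A→B) = (60.31 + 36.86) − 17.95 = 79.220 Gt C/yr.
Box B: F(B→C) = (79.220 + 18.24) − 48.22 = 49.240 Gt C/yr.
Box C: F(C→D) = (49.240 + 9.141) − 28.61 = 29.771 Gt C/yr.
Box D throughput = its input = 29.771 Gt C/yr; τ = 2680 / 29.771 = 90.02 yr.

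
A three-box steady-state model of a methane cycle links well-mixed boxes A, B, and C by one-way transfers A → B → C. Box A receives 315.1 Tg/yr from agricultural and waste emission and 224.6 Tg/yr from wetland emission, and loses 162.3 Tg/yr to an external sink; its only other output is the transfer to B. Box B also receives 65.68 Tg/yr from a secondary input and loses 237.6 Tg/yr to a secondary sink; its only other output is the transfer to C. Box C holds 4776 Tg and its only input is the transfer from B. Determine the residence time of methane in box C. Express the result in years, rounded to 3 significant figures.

Box A: F(A→B) = (315.1 + 224.6) − 162.3 = 377.40 Tg/yr.
Box B: F(B→C) = (377.40 + 65.68) − 237.6 = 205.48 Tg/yr.
Box C throughput = its input = 205.48 Tg/yr; τ = 4776 / 205.48 = 23.24 yr.

23.2 yr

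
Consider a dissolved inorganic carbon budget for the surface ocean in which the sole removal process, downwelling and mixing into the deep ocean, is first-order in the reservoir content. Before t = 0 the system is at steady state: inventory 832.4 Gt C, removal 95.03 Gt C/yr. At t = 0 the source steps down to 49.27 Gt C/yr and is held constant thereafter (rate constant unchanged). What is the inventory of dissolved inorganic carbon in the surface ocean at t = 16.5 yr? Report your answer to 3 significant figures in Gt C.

493 Gt C

Residence time τ = M₀/F₀ = 8.759 yr. The eventual steady state is M_∞ = M₀·(F₁/F₀) = 832.4 × 49.27/95.03 = 431.57 Gt C.
The anomaly ΔM(t) = M(t) − M_∞ decays as ΔM₀·e^(−t/τ) with ΔM₀ = 832.4 − 431.57 = 400.8 Gt C.
At t = 16.5 yr, e^(−t/τ) = e^(−1.884) = 0.1520, so ΔM = 60.94 Gt C and M = 431.57 + 60.94 = 492.51 Gt C.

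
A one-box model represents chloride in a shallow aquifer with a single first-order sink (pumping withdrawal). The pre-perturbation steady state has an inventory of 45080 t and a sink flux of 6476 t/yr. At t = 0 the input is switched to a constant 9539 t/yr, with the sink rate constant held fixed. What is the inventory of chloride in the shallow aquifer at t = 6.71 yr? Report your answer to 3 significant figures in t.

τ = M₀/F₀ = 45080/6476 = 6.961 yr; rate constant k = 1/τ.
New steady state M_∞ = F₁/k = F₁·τ = 9539 × 6.961 = 66402 t.
M(t) = M_∞ + (M₀ − M_∞)·e^(−t/τ); t/τ = 6.71/6.961 = 0.9639, so e^(−t/τ) = 0.3814.
M(t) = 66402 − 21320 × 0.3814 = 58270 t.

58300 t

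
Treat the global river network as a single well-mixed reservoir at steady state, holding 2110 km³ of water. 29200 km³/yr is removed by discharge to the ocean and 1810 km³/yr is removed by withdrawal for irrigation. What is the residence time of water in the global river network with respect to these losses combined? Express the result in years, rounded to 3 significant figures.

0.0680 yr

Total removal = 29200 + 1810 = 31010 km³/yr.
τ = M / ΣF_out = 2110 / 31010 = 0.06804 yr.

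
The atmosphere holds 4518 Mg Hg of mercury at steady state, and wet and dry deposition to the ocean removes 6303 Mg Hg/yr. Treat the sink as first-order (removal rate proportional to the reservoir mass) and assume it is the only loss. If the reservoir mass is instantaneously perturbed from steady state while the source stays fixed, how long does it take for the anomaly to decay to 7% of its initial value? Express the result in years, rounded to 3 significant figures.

1.91 yr

For a linear reservoir the anomaly decays as exp(−t/τ) with τ = M/F = 4518/6303 = 0.7168 yr.
exp(−t/τ) = 0.07 ⇒ t = −τ ln(0.07) = 0.7168 × 2.659 = 1.906 yr.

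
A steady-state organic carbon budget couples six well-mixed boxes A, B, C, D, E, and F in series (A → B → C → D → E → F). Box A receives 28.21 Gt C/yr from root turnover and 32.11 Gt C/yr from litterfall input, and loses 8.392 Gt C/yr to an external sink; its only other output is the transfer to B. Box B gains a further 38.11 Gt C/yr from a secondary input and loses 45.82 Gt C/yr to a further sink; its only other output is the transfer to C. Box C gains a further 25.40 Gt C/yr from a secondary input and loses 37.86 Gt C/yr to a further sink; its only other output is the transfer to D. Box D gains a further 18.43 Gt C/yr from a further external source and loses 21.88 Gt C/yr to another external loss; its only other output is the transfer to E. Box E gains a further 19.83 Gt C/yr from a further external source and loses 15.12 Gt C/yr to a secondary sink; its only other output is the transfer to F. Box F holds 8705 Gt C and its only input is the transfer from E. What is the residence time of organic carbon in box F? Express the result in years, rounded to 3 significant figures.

Box A: F(A→B) = (28.21 + 32.11) − 8.392 = 51.928 Gt C/yr.
Box B: F(B→C) = (51.928 + 38.11) − 45.82 = 44.218 Gt C/yr.
Box C: F(C→D) = (44.218 + 25.40) − 37.86 = 31.758 Gt C/yr.
Box D: F(D→E) = (31.758 + 18.43) − 21.88 = 28.308 Gt C/yr.
Box E: F(E→F) = (28.308 + 19.83) − 15.12 = 33.018 Gt C/yr.
Box F throughput = its input = 33.018 Gt C/yr; τ = 8705 / 33.018 = 263.6 yr.

264 yr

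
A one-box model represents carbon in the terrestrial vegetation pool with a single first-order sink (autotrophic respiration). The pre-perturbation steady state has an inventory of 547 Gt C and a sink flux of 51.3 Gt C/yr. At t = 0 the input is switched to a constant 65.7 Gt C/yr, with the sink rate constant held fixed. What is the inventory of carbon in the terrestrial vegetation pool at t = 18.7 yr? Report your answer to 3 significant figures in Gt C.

τ = M₀/F₀ = 547/51.3 = 10.66 yr; rate constant k = 1/τ.
New steady state M_∞ = F₁/k = F₁·τ = 65.7 × 10.66 = 700.54 Gt C.
M(t) = M_∞ + (M₀ − M_∞)·e^(−t/τ); t/τ = 18.7/10.66 = 1.754, so e^(−t/τ) = 0.1731.
M(t) = 700.54 − 153.5 × 0.1731 = 673.96 Gt C.

674 Gt C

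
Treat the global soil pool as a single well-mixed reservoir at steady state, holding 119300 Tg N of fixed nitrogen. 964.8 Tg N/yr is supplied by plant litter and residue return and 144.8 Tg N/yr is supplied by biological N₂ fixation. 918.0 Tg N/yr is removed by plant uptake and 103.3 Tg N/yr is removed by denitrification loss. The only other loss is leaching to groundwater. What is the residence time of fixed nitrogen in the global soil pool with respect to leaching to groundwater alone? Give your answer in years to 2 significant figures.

At steady state ΣF_in = ΣF_out.
ΣF_in = 964.8 + 144.8 = 1109.6 Tg N/yr.
Leaching to groundwater flux = ΣF_in − (918.0 + 103.3) = 1109.6 − 1021 = 88.30 Tg N/yr.
τ = M / F = 119300 / 88.30 = 1351 yr.

1400 yr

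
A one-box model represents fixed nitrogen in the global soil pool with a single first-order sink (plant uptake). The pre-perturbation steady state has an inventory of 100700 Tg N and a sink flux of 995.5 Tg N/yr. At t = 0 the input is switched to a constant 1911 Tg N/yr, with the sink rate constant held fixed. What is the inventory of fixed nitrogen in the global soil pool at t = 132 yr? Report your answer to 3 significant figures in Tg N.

168000 Tg N

Residence time τ = M₀/F₀ = 101.2 yr. The eventual steady state is M_∞ = M₀·(F₁/F₀) = 100700 × 1911/995.5 = 193310 Tg N.
The anomaly ΔM(t) = M(t) − M_∞ decays as ΔM₀·e^(−t/τ) with ΔM₀ = 100700 − 193310 = −92610 Tg N.
At t = 132 yr, e^(−t/τ) = e^(−1.305) = 0.2712, so ΔM = −25110 Tg N and M = 193310 − 25110 = 168190 Tg N.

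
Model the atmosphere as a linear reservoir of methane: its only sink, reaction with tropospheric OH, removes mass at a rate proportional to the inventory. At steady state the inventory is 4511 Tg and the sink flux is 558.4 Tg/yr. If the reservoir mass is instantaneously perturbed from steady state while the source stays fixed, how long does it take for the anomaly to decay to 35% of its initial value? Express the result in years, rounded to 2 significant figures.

8.5 yr

For a linear reservoir the anomaly decays as exp(−t/τ) with τ = M/F = 4511/558.4 = 8.078 yr.
exp(−t/τ) = 0.35 ⇒ t = −τ ln(0.35) = 8.078 × 1.050 = 8.481 yr.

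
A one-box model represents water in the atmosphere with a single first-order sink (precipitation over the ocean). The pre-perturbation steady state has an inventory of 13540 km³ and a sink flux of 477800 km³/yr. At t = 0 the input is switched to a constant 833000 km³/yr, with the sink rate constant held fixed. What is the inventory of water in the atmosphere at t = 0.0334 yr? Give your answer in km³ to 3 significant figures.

20500 km³

The sink rate constant is k = F₀/M₀ = 477800/13540 = 35.29 yr⁻¹.
Solving dM/dt = F₁ − kM with M(0) = M₀ gives M(t) = F₁/k + (M₀ − F₁/k)·e^(−kt).
F₁/k = 833000/35.29 = 23606 km³; kt = 35.29 × 0.0334 = 1.179, e^(−kt) = 0.3077.
M(0.0334) = 23606 + (13540 − 23606) × 0.3077 = 23606 − 3097 = 20508 km³.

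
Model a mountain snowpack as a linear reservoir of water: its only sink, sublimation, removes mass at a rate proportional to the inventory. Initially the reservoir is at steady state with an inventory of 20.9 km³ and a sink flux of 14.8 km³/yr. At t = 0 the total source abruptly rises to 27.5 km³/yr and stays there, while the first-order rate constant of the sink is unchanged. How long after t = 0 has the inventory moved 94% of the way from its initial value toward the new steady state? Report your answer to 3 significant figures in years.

τ = M₀/F₀ = 20.9/14.8 = 1.412 yr.
The remaining gap fraction is e^(−t/τ); 94% covered ⇒ e^(−t/τ) = 0.0600.
t = −τ ln(0.0600) = 1.412 × 2.813 = 3.973 yr.

3.97 yr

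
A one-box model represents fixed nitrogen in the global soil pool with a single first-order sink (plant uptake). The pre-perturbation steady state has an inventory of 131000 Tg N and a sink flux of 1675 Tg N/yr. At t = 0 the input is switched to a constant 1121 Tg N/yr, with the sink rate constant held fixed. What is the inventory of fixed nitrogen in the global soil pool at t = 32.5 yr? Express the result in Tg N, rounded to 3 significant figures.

116000 Tg N

τ = M₀/F₀ = 131000/1675 = 78.21 yr; rate constant k = 1/τ.
New steady state M_∞ = F₁/k = F₁·τ = 1121 × 78.21 = 87672 Tg N.
M(t) = M_∞ + (M₀ − M_∞)·e^(−t/τ); t/τ = 32.5/78.21 = 0.4156, so e^(−t/τ) = 0.6600.
M(t) = 87672 + 43330 × 0.6600 = 116270 Tg N.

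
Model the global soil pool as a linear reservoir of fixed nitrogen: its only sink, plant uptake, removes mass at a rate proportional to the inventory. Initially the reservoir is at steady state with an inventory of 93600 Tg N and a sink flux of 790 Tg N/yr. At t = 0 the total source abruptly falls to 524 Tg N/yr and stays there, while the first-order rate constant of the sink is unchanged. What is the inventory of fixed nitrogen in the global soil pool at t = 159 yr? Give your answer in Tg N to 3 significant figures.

70300 Tg N

The sink rate constant is k = F₀/M₀ = 790/93600 = 0.008440 yr⁻¹.
Solving dM/dt = F₁ − kM with M(0) = M₀ gives M(t) = F₁/k + (M₀ − F₁/k)·e^(−kt).
F₁/k = 524/0.008440 = 62084 Tg N; kt = 0.008440 × 159 = 1.342, e^(−kt) = 0.2613.
M(159) = 62084 + (93600 − 62084) × 0.2613 = 62084 + 8236 = 70320 Tg N.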